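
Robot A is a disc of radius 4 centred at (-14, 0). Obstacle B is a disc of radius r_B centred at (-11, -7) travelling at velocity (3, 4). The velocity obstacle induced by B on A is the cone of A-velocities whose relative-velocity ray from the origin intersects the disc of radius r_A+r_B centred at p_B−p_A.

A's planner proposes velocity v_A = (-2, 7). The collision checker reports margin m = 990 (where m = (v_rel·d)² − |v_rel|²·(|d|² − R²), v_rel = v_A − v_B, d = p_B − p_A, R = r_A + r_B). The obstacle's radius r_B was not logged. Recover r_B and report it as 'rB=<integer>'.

m = 990
d = (3, -7);  v_rel = (-5, 3),  |v_rel|² = 34
v_rel×d = (-5)·(-7) − (3)·(3) = 26
since m = R²·34 − 26²:  R² = (676 + 990) / 34 = 49
R = √49 = 7  ⇒  r_B = 7 − 4 = 3

rB=3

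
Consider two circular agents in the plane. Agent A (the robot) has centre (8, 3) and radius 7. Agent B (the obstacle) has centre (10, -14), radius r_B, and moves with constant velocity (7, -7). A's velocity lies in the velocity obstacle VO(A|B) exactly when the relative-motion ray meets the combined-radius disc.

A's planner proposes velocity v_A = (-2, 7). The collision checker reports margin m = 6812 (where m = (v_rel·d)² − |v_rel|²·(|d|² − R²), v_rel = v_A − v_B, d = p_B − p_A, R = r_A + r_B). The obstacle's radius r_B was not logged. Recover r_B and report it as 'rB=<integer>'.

m = 6812
d = (2, -17);  v_rel = (-9, 14),  |v_rel|² = 277
v_rel×d = (-9)·(-17) − (14)·(2) = 125
since m = R²·277 − 125²:  R² = (15625 + 6812) / 277 = 81
R = √81 = 9  ⇒  r_B = 9 − 7 = 2

rB=2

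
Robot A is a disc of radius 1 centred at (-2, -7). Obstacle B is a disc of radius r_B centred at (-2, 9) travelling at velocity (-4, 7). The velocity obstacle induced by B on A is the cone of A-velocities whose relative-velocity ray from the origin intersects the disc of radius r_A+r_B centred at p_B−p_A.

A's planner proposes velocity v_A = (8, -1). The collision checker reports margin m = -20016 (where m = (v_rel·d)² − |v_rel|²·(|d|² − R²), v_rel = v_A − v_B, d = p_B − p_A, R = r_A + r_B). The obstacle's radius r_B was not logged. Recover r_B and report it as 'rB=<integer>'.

m = -20016
d = (0, 16);  v_rel = (12, -8),  |v_rel|² = 208
v_rel×d = (12)·(16) − (-8)·(0) = 192
since m = R²·208 − 192²:  R² = (36864 + -20016) / 208 = 81
R = √81 = 9  ⇒  r_B = 9 − 1 = 8

rB=8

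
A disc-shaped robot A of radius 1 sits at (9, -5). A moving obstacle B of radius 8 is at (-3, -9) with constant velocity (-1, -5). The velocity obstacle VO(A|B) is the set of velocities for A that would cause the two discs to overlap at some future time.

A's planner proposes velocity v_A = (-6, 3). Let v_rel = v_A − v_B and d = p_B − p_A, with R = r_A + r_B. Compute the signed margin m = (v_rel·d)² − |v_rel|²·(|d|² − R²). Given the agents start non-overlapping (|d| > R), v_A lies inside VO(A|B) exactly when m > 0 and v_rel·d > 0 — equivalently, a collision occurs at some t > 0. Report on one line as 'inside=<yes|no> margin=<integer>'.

d = (-12, -4),  |d|² = 160;  R = 1+8 = 9,  c = 160−9² = 79
v_rel = (-5, 8),  |v_rel|² = 89;  v_rel·d = (-5)·(-12) + (8)·(-4) = 28
89·t² − 56·t + 79 = 0  ⇒  m = 28² − 89·79 = -6247
m = -6247 < 0,  v_rel·d = 28 > 0  ⇒  outside

inside=no margin=-6247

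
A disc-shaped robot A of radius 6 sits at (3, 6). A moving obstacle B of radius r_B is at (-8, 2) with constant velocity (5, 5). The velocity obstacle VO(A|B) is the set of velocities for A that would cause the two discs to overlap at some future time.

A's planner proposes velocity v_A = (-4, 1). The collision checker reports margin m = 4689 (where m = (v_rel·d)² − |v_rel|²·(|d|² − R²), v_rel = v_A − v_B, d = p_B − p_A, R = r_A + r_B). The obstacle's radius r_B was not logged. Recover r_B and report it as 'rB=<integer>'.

m = 4689
d = (-11, -4);  v_rel = (-9, -4),  |v_rel|² = 97
v_rel×d = (-9)·(-4) − (-4)·(-11) = -8
since m = R²·97 − (-8)²:  R² = (64 + 4689) / 97 = 49
R = √49 = 7  ⇒  r_B = 7 − 6 = 1

rB=1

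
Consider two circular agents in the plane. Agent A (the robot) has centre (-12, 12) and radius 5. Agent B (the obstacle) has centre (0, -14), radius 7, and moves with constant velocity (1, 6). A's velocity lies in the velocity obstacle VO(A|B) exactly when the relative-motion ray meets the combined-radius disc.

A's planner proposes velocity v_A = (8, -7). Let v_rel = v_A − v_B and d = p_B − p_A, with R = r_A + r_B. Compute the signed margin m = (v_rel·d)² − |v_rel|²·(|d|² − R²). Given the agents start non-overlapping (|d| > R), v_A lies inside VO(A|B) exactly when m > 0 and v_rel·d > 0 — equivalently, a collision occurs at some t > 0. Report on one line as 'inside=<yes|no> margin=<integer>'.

d = (12, -26),  |d|² = 820;  R = 5+7 = 12,  c = 820−12² = 676
v_rel = (7, -13),  |v_rel|² = 218;  v_rel·d = (7)·(12) + (-13)·(-26) = 422
218·t² − 844·t + 676 = 0  ⇒  m = 422² − 218·676 = 30716
m = 30716 > 0,  v_rel·d = 422 > 0  ⇒  inside

inside=yes margin=30716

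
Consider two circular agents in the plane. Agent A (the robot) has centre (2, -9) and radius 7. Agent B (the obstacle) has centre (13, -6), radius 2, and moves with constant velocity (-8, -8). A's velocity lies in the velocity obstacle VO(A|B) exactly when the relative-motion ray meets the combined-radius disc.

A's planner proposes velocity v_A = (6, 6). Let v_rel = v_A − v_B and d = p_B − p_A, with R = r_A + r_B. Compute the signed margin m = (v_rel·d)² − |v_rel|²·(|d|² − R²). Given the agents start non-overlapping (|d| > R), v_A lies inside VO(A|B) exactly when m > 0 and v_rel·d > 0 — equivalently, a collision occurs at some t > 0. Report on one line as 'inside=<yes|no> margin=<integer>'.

d = (11, 3),  |d|² = 130;  R = 7+2 = 9,  c = 130−9² = 49
v_rel = (14, 14),  |v_rel|² = 392;  v_rel·d = (14)·(11) + (14)·(3) = 196
392·t² − 392·t + 49 = 0  ⇒  m = 196² − 392·49 = 19208
m = 19208 > 0,  v_rel·d = 196 > 0  ⇒  inside

inside=yes margin=19208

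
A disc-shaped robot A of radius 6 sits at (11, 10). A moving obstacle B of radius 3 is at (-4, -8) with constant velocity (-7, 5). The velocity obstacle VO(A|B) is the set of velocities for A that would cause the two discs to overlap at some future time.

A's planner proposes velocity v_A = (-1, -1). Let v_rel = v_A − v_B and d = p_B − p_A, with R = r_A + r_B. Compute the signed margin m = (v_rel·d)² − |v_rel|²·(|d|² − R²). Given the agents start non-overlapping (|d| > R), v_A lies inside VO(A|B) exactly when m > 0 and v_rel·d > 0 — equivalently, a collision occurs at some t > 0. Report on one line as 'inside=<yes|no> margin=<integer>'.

d = (-15, -18),  |d|² = 549;  R = 6+3 = 9,  c = 549−9² = 468
v_rel = (6, -6),  |v_rel|² = 72;  v_rel·d = (6)·(-15) + (-6)·(-18) = 18
72·t² − 36·t + 468 = 0  ⇒  m = 18² − 72·468 = -33372
m = -33372 < 0,  v_rel·d = 18 > 0  ⇒  outside

inside=no margin=-33372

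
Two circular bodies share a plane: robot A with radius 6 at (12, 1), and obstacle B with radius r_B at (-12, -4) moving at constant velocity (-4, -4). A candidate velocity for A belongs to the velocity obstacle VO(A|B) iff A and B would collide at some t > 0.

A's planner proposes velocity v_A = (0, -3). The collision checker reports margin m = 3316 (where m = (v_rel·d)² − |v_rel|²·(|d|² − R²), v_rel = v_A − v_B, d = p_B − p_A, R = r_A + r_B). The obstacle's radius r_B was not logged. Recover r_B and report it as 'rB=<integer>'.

m = 3316
d = (-24, -5);  v_rel = (4, 1),  |v_rel|² = 17
v_rel×d = (4)·(-5) − (1)·(-24) = 4
since m = R²·17 − 4²:  R² = (16 + 3316) / 17 = 196
R = √196 = 14  ⇒  r_B = 14 − 6 = 8

rB=8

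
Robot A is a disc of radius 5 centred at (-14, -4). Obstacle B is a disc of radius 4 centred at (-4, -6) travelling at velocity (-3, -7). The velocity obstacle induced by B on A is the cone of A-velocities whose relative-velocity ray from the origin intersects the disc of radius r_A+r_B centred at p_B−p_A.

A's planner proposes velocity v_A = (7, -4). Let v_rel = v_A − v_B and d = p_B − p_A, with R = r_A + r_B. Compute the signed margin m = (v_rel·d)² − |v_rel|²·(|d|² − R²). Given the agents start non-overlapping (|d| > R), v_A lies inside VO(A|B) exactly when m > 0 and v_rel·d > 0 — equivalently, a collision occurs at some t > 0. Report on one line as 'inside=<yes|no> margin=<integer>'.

d = (10, -2),  |d|² = 104;  R = 5+4 = 9,  c = 104−9² = 23
v_rel = (10, 3),  |v_rel|² = 109;  v_rel·d = (10)·(10) + (3)·(-2) = 94
109·t² − 188·t + 23 = 0  ⇒  m = 94² − 109·23 = 6329
m = 6329 > 0,  v_rel·d = 94 > 0  ⇒  inside

inside=yes margin=6329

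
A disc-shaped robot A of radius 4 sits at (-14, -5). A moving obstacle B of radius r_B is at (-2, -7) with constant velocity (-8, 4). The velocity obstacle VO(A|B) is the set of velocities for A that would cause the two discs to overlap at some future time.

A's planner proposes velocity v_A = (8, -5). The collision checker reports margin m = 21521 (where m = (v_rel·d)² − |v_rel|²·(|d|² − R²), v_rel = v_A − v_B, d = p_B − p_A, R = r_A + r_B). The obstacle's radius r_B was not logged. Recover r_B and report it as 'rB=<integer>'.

m = 21521
d = (12, -2);  v_rel = (16, -9),  |v_rel|² = 337
v_rel×d = (16)·(-2) − (-9)·(12) = 76
since m = R²·337 − 76²:  R² = (5776 + 21521) / 337 = 81
R = √81 = 9  ⇒  r_B = 9 − 4 = 5

rB=5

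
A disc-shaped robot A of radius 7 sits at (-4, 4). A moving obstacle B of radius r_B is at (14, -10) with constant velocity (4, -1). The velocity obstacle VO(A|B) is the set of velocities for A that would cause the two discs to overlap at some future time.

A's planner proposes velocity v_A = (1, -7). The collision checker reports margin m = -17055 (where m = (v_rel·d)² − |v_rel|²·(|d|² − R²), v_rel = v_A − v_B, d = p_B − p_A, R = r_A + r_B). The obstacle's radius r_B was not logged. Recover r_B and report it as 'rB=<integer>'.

m = -17055
d = (18, -14);  v_rel = (-3, -6),  |v_rel|² = 45
v_rel×d = (-3)·(-14) − (-6)·(18) = 150
since m = R²·45 − 150²:  R² = (22500 + -17055) / 45 = 121
R = √121 = 11  ⇒  r_B = 11 − 7 = 4

rB=4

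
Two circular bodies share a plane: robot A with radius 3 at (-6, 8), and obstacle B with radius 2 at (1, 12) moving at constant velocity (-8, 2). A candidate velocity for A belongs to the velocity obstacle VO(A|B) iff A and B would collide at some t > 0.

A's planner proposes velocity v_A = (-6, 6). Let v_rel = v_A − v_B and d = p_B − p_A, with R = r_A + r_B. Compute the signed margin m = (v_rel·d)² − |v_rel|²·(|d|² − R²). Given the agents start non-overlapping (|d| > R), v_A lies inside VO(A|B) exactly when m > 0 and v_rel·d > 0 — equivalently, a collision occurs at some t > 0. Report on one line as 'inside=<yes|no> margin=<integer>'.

d = (7, 4),  |d|² = 65;  R = 3+2 = 5,  c = 65−5² = 40
v_rel = (2, 4),  |v_rel|² = 20;  v_rel·d = (2)·(7) + (4)·(4) = 30
20·t² − 60·t + 40 = 0  ⇒  m = 30² − 20·40 = 100
m = 100 > 0,  v_rel·d = 30 > 0  ⇒  inside

inside=yes margin=100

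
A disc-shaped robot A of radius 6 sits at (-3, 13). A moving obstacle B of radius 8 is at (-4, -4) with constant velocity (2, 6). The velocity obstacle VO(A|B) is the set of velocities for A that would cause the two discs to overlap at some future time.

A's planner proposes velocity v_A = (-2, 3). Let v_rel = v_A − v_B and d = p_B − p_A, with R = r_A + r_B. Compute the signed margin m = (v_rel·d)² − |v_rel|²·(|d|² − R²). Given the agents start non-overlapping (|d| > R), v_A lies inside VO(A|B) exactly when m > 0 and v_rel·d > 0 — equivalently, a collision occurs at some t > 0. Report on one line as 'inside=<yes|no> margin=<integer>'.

d = (-1, -17),  |d|² = 290;  R = 6+8 = 14,  c = 290−14² = 94
v_rel = (-4, -3),  |v_rel|² = 25;  v_rel·d = (-4)·(-1) + (-3)·(-17) = 55
25·t² − 110·t + 94 = 0  ⇒  m = 55² − 25·94 = 675
m = 675 > 0,  v_rel·d = 55 > 0  ⇒  inside

inside=yes margin=675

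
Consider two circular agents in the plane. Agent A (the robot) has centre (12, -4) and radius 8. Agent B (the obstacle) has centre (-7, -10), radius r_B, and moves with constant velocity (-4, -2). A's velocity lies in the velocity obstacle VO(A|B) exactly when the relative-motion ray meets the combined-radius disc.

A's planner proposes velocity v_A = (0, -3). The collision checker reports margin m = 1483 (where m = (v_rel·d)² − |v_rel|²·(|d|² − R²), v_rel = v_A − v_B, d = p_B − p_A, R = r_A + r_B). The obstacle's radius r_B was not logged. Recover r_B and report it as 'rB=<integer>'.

m = 1483
d = (-19, -6);  v_rel = (4, -1),  |v_rel|² = 17
v_rel×d = (4)·(-6) − (-1)·(-19) = -43
since m = R²·17 − (-43)²:  R² = (1849 + 1483) / 17 = 196
R = √196 = 14  ⇒  r_B = 14 − 8 = 6

rB=6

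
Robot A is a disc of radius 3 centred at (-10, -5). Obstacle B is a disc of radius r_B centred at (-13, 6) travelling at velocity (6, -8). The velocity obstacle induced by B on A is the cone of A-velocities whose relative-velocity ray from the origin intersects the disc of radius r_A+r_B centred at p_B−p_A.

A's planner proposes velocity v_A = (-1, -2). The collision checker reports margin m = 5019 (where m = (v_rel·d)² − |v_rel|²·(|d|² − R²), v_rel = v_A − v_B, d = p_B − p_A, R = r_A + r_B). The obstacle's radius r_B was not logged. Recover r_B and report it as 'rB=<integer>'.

m = 5019
d = (-3, 11);  v_rel = (-7, 6),  |v_rel|² = 85
v_rel×d = (-7)·(11) − (6)·(-3) = -59
since m = R²·85 − (-59)²:  R² = (3481 + 5019) / 85 = 100
R = √100 = 10  ⇒  r_B = 10 − 3 = 7

rB=7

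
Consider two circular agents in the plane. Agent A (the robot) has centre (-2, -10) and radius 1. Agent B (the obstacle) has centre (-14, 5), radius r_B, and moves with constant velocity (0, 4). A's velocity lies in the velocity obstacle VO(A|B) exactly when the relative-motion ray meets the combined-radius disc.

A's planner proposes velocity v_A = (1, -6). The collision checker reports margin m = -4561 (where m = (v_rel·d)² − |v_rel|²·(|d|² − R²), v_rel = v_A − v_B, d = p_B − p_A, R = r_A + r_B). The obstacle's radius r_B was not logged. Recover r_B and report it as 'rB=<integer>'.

m = -4561
d = (-12, 15);  v_rel = (1, -10),  |v_rel|² = 101
v_rel×d = (1)·(15) − (-10)·(-12) = -105
since m = R²·101 − (-105)²:  R² = (11025 + -4561) / 101 = 64
R = √64 = 8  ⇒  r_B = 8 − 1 = 7

rB=7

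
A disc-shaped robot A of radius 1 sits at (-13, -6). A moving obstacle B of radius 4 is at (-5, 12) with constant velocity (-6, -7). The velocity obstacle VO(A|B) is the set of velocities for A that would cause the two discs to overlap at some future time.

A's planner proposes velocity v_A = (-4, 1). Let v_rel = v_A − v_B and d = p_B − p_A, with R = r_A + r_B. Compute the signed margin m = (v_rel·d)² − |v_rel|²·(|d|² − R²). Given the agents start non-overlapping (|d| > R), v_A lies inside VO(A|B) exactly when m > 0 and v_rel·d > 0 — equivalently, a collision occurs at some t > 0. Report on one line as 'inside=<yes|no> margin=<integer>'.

d = (8, 18),  |d|² = 388;  R = 1+4 = 5,  c = 388−5² = 363
v_rel = (2, 8),  |v_rel|² = 68;  v_rel·d = (2)·(8) + (8)·(18) = 160
68·t² − 320·t + 363 = 0  ⇒  m = 160² − 68·363 = 916
m = 916 > 0,  v_rel·d = 160 > 0  ⇒  inside

inside=yes margin=916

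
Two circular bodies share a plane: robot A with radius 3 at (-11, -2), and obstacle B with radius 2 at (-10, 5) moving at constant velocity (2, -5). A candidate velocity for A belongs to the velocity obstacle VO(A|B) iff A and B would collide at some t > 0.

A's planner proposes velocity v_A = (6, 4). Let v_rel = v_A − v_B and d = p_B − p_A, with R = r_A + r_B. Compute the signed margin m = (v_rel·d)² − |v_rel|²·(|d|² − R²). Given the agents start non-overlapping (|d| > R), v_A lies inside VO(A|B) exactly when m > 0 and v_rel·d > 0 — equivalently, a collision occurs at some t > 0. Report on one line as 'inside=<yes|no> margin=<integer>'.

d = (1, 7),  |d|² = 50;  R = 3+2 = 5,  c = 50−5² = 25
v_rel = (4, 9),  |v_rel|² = 97;  v_rel·d = (4)·(1) + (9)·(7) = 67
97·t² − 134·t + 25 = 0  ⇒  m = 67² − 97·25 = 2064
m = 2064 > 0,  v_rel·d = 67 > 0  ⇒  inside

inside=yes margin=2064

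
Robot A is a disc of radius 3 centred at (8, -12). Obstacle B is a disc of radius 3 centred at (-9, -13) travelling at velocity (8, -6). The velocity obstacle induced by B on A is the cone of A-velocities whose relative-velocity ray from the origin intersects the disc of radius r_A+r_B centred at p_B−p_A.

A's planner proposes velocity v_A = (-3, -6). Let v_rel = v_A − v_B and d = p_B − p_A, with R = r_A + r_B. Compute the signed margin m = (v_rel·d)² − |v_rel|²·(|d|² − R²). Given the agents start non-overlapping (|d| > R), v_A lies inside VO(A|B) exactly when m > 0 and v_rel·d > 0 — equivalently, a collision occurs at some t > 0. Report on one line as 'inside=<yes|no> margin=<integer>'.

d = (-17, -1),  |d|² = 290;  R = 3+3 = 6,  c = 290−6² = 254
v_rel = (-11, 0),  |v_rel|² = 121;  v_rel·d = (-11)·(-17) + (0)·(-1) = 187
121·t² − 374·t + 254 = 0  ⇒  m = 187² − 121·254 = 4235
m = 4235 > 0,  v_rel·d = 187 > 0  ⇒  inside

inside=yes margin=4235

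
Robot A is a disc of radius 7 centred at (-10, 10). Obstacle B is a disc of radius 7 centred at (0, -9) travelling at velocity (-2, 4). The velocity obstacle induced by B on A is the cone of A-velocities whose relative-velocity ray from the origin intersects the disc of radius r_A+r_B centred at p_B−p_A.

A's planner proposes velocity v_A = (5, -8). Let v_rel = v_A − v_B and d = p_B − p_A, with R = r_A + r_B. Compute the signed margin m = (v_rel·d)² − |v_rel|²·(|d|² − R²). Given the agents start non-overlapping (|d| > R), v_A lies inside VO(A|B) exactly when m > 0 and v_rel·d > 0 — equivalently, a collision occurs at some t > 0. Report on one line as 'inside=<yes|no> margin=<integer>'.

d = (10, -19),  |d|² = 461;  R = 7+7 = 14,  c = 461−14² = 265
v_rel = (7, -12),  |v_rel|² = 193;  v_rel·d = (7)·(10) + (-12)·(-19) = 298
193·t² − 596·t + 265 = 0  ⇒  m = 298² − 193·265 = 37659
m = 37659 > 0,  v_rel·d = 298 > 0  ⇒  inside

inside=yes margin=37659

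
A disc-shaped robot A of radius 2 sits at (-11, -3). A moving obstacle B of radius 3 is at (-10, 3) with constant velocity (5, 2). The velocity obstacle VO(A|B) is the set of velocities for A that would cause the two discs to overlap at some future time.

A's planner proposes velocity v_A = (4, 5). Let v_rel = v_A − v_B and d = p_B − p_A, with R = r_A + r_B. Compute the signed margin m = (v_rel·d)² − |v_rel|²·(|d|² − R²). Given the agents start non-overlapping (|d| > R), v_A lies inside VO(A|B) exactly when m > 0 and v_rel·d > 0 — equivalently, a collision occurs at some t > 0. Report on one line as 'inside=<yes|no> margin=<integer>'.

d = (1, 6),  |d|² = 37;  R = 2+3 = 5,  c = 37−5² = 12
v_rel = (-1, 3),  |v_rel|² = 10;  v_rel·d = (-1)·(1) + (3)·(6) = 17
10·t² − 34·t + 12 = 0  ⇒  m = 17² − 10·12 = 169
m = 169 > 0,  v_rel·d = 17 > 0  ⇒  inside

inside=yes margin=169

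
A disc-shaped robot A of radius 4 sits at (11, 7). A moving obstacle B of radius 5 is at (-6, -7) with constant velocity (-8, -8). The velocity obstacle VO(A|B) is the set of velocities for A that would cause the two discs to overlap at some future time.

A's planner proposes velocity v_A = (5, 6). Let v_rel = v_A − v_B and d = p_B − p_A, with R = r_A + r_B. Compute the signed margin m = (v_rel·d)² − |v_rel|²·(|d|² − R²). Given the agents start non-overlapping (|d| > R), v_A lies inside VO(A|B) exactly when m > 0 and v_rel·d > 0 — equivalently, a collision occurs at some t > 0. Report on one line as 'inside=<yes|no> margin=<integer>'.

d = (-17, -14),  |d|² = 485;  R = 4+5 = 9,  c = 485−9² = 404
v_rel = (13, 14),  |v_rel|² = 365;  v_rel·d = (13)·(-17) + (14)·(-14) = -417
365·t² + 834·t + 404 = 0  ⇒  m = (-417)² − 365·404 = 26429
m = 26429 > 0,  v_rel·d = -417 < 0  ⇒  outside

inside=no margin=26429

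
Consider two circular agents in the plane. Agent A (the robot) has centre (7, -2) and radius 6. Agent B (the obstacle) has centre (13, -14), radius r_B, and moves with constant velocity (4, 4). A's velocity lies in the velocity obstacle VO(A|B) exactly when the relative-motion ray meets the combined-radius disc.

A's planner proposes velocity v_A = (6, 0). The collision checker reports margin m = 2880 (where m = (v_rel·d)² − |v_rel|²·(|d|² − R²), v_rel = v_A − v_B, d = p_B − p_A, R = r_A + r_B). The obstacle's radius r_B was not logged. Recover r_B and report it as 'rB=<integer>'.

m = 2880
d = (6, -12);  v_rel = (2, -4),  |v_rel|² = 20
v_rel×d = (2)·(-12) − (-4)·(6) = 0
since m = R²·20 − 0²:  R² = (0 + 2880) / 20 = 144
R = √144 = 12  ⇒  r_B = 12 − 6 = 6

rB=6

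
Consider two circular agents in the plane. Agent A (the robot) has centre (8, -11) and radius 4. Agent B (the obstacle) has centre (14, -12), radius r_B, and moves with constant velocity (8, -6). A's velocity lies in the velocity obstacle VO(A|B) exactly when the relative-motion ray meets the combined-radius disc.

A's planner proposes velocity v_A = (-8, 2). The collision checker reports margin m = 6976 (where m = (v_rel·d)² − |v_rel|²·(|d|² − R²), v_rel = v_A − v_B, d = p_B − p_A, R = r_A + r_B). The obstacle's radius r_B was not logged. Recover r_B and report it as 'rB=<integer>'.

m = 6976
d = (6, -1);  v_rel = (-16, 8),  |v_rel|² = 320
v_rel×d = (-16)·(-1) − (8)·(6) = -32
since m = R²·320 − (-32)²:  R² = (1024 + 6976) / 320 = 25
R = √25 = 5  ⇒  r_B = 5 − 4 = 1

rB=1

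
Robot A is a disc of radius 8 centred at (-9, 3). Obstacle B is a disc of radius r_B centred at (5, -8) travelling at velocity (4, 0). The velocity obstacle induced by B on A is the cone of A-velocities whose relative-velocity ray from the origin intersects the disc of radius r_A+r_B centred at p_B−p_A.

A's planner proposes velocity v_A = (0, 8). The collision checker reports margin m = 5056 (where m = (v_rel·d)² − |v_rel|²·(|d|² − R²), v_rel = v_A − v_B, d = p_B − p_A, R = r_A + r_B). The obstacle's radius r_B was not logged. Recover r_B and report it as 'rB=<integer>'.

m = 5056
d = (14, -11);  v_rel = (-4, 8),  |v_rel|² = 80
v_rel×d = (-4)·(-11) − (8)·(14) = -68
since m = R²·80 − (-68)²:  R² = (4624 + 5056) / 80 = 121
R = √121 = 11  ⇒  r_B = 11 − 8 = 3

rB=3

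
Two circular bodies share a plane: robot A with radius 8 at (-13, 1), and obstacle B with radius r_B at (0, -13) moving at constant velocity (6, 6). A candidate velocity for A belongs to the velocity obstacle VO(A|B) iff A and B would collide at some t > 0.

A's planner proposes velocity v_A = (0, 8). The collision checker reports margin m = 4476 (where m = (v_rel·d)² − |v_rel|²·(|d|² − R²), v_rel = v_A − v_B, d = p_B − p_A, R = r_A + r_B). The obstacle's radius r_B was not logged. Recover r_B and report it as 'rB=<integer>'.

m = 4476
d = (13, -14);  v_rel = (-6, 2),  |v_rel|² = 40
v_rel×d = (-6)·(-14) − (2)·(13) = 58
since m = R²·40 − 58²:  R² = (3364 + 4476) / 40 = 196
R = √196 = 14  ⇒  r_B = 14 − 8 = 6

rB=6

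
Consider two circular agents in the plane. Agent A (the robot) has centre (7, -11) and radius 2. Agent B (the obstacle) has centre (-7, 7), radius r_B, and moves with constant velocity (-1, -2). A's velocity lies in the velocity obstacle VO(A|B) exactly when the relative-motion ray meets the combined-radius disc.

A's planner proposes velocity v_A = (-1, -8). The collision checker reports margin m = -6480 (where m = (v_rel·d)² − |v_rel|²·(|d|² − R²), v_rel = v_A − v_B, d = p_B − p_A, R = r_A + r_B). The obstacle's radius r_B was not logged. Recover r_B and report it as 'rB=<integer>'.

m = -6480
d = (-14, 18);  v_rel = (0, -6),  |v_rel|² = 36
v_rel×d = (0)·(18) − (-6)·(-14) = -84
since m = R²·36 − (-84)²:  R² = (7056 + -6480) / 36 = 16
R = √16 = 4  ⇒  r_B = 4 − 2 = 2

rB=2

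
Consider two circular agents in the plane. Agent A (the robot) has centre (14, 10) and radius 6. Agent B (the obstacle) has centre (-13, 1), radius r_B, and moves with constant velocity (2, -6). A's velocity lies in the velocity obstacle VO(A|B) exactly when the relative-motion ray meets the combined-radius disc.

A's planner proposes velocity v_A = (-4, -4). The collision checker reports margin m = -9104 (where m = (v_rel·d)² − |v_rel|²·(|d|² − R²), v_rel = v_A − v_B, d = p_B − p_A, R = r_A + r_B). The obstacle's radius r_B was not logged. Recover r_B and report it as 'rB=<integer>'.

m = -9104
d = (-27, -9);  v_rel = (-6, 2),  |v_rel|² = 40
v_rel×d = (-6)·(-9) − (2)·(-27) = 108
since m = R²·40 − 108²:  R² = (11664 + -9104) / 40 = 64
R = √64 = 8  ⇒  r_B = 8 − 6 = 2

rB=2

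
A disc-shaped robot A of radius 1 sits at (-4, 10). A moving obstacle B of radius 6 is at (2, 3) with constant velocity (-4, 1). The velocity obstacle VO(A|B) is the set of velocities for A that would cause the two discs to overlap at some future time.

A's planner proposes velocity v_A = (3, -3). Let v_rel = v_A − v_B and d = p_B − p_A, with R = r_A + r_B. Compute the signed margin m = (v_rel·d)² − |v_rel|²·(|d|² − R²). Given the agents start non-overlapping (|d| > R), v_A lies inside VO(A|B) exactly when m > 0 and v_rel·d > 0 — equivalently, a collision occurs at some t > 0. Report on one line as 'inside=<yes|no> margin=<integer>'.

d = (6, -7),  |d|² = 85;  R = 1+6 = 7,  c = 85−7² = 36
v_rel = (7, -4),  |v_rel|² = 65;  v_rel·d = (7)·(6) + (-4)·(-7) = 70
65·t² − 140·t + 36 = 0  ⇒  m = 70² − 65·36 = 2560
m = 2560 > 0,  v_rel·d = 70 > 0  ⇒  inside

inside=yes margin=2560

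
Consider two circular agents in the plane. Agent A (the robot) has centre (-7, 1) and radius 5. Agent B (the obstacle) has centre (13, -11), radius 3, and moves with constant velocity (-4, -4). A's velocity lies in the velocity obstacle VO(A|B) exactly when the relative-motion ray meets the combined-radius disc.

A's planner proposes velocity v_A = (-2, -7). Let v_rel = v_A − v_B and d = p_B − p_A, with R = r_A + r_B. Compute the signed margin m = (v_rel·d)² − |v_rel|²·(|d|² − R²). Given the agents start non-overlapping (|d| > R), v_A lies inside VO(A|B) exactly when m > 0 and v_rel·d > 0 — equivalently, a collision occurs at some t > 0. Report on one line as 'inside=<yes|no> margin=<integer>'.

d = (20, -12),  |d|² = 544;  R = 5+3 = 8,  c = 544−8² = 480
v_rel = (2, -3),  |v_rel|² = 13;  v_rel·d = (2)·(20) + (-3)·(-12) = 76
13·t² − 152·t + 480 = 0  ⇒  m = 76² − 13·480 = -464
m = -464 < 0,  v_rel·d = 76 > 0  ⇒  outside

inside=no margin=-464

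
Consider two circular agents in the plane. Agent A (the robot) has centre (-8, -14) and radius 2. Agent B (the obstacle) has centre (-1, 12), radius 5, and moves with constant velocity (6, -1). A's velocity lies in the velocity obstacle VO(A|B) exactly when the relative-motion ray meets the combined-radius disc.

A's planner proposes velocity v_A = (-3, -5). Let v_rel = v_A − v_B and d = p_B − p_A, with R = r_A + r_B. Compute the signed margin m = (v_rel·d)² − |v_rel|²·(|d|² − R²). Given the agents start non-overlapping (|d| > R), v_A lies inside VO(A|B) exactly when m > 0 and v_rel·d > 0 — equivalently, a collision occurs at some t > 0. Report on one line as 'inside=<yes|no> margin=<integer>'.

d = (7, 26),  |d|² = 725;  R = 2+5 = 7,  c = 725−7² = 676
v_rel = (-9, -4),  |v_rel|² = 97;  v_rel·d = (-9)·(7) + (-4)·(26) = -167
97·t² + 334·t + 676 = 0  ⇒  m = (-167)² − 97·676 = -37683
m = -37683 < 0,  v_rel·d = -167 < 0  ⇒  outside

inside=no margin=-37683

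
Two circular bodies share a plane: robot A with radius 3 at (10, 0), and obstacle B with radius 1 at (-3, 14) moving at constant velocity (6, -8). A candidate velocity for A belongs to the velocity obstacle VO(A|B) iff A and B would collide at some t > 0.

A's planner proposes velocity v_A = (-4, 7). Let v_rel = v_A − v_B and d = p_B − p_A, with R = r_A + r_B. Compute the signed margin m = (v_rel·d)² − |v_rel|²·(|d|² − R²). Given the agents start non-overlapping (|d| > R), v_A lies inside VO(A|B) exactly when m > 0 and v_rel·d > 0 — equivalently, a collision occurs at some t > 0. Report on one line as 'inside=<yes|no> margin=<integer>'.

d = (-13, 14),  |d|² = 365;  R = 3+1 = 4,  c = 365−4² = 349
v_rel = (-10, 15),  |v_rel|² = 325;  v_rel·d = (-10)·(-13) + (15)·(14) = 340
325·t² − 680·t + 349 = 0  ⇒  m = 340² − 325·349 = 2175
m = 2175 > 0,  v_rel·d = 340 > 0  ⇒  inside

inside=yes margin=2175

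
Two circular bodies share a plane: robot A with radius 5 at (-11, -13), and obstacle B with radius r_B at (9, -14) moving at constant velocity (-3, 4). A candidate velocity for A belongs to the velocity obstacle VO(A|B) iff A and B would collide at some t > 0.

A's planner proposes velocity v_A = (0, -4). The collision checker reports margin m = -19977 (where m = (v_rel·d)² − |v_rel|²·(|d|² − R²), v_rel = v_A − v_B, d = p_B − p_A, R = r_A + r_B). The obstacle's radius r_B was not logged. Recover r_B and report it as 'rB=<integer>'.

m = -19977
d = (20, -1);  v_rel = (3, -8),  |v_rel|² = 73
v_rel×d = (3)·(-1) − (-8)·(20) = 157
since m = R²·73 − 157²:  R² = (24649 + -19977) / 73 = 64
R = √64 = 8  ⇒  r_B = 8 − 5 = 3

rB=3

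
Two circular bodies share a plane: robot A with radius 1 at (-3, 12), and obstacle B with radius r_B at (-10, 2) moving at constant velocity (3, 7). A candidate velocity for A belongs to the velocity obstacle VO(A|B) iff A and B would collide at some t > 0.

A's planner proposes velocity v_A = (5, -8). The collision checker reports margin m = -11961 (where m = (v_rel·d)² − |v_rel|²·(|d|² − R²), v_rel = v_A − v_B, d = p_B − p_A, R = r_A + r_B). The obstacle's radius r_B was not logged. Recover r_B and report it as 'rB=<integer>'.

m = -11961
d = (-7, -10);  v_rel = (2, -15),  |v_rel|² = 229
v_rel×d = (2)·(-10) − (-15)·(-7) = -125
since m = R²·229 − (-125)²:  R² = (15625 + -11961) / 229 = 16
R = √16 = 4  ⇒  r_B = 4 − 1 = 3

rB=3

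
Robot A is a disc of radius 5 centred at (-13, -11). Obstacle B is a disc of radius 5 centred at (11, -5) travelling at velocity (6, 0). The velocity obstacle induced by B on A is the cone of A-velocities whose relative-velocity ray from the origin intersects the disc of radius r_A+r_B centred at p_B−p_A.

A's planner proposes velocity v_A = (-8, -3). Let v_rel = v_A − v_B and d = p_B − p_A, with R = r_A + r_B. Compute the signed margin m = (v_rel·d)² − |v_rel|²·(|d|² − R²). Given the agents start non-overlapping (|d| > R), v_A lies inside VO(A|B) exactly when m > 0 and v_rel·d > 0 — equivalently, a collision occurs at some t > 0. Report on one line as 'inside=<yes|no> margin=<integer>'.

d = (24, 6),  |d|² = 612;  R = 5+5 = 10,  c = 612−10² = 512
v_rel = (-14, -3),  |v_rel|² = 205;  v_rel·d = (-14)·(24) + (-3)·(6) = -354
205·t² + 708·t + 512 = 0  ⇒  m = (-354)² − 205·512 = 20356
m = 20356 > 0,  v_rel·d = -354 < 0  ⇒  outside

inside=no margin=20356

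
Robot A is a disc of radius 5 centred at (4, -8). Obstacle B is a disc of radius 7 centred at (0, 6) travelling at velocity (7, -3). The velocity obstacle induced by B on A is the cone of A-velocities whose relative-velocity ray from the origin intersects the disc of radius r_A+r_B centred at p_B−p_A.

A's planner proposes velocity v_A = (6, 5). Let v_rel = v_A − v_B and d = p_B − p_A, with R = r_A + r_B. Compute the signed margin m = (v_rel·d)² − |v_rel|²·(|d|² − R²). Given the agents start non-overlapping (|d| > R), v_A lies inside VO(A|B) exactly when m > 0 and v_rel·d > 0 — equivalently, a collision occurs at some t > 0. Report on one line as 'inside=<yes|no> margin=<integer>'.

d = (-4, 14),  |d|² = 212;  R = 5+7 = 12,  c = 212−12² = 68
v_rel = (-1, 8),  |v_rel|² = 65;  v_rel·d = (-1)·(-4) + (8)·(14) = 116
65·t² − 232·t + 68 = 0  ⇒  m = 116² − 65·68 = 9036
m = 9036 > 0,  v_rel·d = 116 > 0  ⇒  inside

inside=yes margin=9036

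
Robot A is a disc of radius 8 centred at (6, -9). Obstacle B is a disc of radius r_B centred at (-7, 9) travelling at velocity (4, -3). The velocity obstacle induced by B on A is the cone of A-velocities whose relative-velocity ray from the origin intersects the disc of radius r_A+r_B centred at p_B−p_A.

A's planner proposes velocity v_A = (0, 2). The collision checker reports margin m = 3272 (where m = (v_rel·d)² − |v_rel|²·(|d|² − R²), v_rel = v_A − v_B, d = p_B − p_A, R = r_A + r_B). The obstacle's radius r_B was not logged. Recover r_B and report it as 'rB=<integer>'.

m = 3272
d = (-13, 18);  v_rel = (-4, 5),  |v_rel|² = 41
v_rel×d = (-4)·(18) − (5)·(-13) = -7
since m = R²·41 − (-7)²:  R² = (49 + 3272) / 41 = 81
R = √81 = 9  ⇒  r_B = 9 − 8 = 1

rB=1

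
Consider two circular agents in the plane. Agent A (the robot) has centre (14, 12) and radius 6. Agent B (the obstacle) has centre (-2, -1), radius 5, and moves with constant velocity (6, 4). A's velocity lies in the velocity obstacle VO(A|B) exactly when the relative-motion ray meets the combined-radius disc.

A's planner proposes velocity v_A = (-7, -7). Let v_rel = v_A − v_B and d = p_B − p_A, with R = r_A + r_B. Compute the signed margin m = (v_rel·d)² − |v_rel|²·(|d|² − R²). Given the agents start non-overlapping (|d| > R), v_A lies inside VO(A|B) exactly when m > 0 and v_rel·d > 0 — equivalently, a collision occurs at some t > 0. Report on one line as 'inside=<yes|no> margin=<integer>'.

d = (-16, -13),  |d|² = 425;  R = 6+5 = 11,  c = 425−11² = 304
v_rel = (-13, -11),  |v_rel|² = 290;  v_rel·d = (-13)·(-16) + (-11)·(-13) = 351
290·t² − 702·t + 304 = 0  ⇒  m = 351² − 290·304 = 35041
m = 35041 > 0,  v_rel·d = 351 > 0  ⇒  inside

inside=yes margin=35041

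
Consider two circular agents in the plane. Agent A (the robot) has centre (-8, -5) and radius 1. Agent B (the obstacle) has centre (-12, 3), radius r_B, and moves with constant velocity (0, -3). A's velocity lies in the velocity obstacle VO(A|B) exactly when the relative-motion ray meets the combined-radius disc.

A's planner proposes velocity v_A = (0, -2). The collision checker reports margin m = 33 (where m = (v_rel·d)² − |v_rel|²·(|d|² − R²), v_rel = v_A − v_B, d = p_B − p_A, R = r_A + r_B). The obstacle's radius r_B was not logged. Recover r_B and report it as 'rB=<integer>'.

m = 33
d = (-4, 8);  v_rel = (0, 1),  |v_rel|² = 1
v_rel×d = (0)·(8) − (1)·(-4) = 4
since m = R²·1 − 4²:  R² = (16 + 33) / 1 = 49
R = √49 = 7  ⇒  r_B = 7 − 1 = 6

rB=6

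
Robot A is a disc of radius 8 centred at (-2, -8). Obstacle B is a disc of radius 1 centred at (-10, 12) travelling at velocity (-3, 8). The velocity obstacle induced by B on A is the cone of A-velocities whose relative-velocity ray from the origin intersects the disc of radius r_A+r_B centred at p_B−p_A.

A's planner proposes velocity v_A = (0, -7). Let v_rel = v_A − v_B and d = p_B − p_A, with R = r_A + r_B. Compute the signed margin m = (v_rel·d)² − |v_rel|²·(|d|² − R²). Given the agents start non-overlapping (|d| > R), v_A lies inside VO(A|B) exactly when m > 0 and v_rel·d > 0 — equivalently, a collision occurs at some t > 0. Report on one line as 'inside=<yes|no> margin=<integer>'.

d = (-8, 20),  |d|² = 464;  R = 8+1 = 9,  c = 464−9² = 383
v_rel = (3, -15),  |v_rel|² = 234;  v_rel·d = (3)·(-8) + (-15)·(20) = -324
234·t² + 648·t + 383 = 0  ⇒  m = (-324)² − 234·383 = 15354
m = 15354 > 0,  v_rel·d = -324 < 0  ⇒  outside

inside=no margin=15354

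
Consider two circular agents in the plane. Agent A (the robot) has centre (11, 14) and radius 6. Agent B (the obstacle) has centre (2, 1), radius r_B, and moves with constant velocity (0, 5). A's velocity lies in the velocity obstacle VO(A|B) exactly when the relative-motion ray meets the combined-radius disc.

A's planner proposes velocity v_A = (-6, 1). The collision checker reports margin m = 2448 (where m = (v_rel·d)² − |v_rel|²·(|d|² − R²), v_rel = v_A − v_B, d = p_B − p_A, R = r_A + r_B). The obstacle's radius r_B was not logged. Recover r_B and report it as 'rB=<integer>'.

m = 2448
d = (-9, -13);  v_rel = (-6, -4),  |v_rel|² = 52
v_rel×d = (-6)·(-13) − (-4)·(-9) = 42
since m = R²·52 − 42²:  R² = (1764 + 2448) / 52 = 81
R = √81 = 9  ⇒  r_B = 9 − 6 = 3

rB=3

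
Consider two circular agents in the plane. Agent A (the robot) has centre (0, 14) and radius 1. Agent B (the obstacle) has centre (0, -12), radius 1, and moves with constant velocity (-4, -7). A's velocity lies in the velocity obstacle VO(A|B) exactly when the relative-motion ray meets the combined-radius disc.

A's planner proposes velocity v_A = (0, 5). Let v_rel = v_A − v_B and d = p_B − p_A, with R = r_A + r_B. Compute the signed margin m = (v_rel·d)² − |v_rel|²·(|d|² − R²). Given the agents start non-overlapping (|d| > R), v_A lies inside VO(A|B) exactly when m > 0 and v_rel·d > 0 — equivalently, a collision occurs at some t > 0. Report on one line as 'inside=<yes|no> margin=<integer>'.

d = (0, -26),  |d|² = 676;  R = 1+1 = 2,  c = 676−2² = 672
v_rel = (4, 12),  |v_rel|² = 160;  v_rel·d = (4)·(0) + (12)·(-26) = -312
160·t² + 624·t + 672 = 0  ⇒  m = (-312)² − 160·672 = -10176
m = -10176 < 0,  v_rel·d = -312 < 0  ⇒  outside

inside=no margin=-10176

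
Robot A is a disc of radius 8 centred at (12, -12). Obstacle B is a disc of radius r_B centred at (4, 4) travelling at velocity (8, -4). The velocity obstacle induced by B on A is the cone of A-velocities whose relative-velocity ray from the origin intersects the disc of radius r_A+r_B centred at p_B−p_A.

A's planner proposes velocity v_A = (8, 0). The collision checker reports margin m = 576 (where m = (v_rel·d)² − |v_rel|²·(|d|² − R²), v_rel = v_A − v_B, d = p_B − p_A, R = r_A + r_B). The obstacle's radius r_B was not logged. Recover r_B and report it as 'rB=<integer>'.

m = 576
d = (-8, 16);  v_rel = (0, 4),  |v_rel|² = 16
v_rel×d = (0)·(16) − (4)·(-8) = 32
since m = R²·16 − 32²:  R² = (1024 + 576) / 16 = 100
R = √100 = 10  ⇒  r_B = 10 − 8 = 2

rB=2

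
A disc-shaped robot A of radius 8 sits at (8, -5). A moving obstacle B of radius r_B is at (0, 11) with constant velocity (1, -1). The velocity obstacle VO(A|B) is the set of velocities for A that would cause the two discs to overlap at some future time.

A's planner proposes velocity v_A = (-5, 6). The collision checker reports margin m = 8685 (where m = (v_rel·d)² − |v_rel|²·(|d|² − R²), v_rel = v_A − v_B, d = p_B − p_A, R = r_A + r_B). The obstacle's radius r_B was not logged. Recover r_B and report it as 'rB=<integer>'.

m = 8685
d = (-8, 16);  v_rel = (-6, 7),  |v_rel|² = 85
v_rel×d = (-6)·(16) − (7)·(-8) = -40
since m = R²·85 − (-40)²:  R² = (1600 + 8685) / 85 = 121
R = √121 = 11  ⇒  r_B = 11 − 8 = 3

rB=3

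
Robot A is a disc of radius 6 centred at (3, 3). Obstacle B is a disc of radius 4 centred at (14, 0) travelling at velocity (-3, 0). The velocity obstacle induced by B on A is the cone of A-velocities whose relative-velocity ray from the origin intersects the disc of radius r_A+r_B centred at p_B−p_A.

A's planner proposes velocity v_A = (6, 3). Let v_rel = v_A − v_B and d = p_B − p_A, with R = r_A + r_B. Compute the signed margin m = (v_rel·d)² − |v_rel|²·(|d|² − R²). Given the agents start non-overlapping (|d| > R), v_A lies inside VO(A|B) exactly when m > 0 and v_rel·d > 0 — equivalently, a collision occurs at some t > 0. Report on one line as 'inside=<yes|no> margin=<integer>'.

d = (11, -3),  |d|² = 130;  R = 6+4 = 10,  c = 130−10² = 30
v_rel = (9, 3),  |v_rel|² = 90;  v_rel·d = (9)·(11) + (3)·(-3) = 90
90·t² − 180·t + 30 = 0  ⇒  m = 90² − 90·30 = 5400
m = 5400 > 0,  v_rel·d = 90 > 0  ⇒  inside

inside=yes margin=5400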